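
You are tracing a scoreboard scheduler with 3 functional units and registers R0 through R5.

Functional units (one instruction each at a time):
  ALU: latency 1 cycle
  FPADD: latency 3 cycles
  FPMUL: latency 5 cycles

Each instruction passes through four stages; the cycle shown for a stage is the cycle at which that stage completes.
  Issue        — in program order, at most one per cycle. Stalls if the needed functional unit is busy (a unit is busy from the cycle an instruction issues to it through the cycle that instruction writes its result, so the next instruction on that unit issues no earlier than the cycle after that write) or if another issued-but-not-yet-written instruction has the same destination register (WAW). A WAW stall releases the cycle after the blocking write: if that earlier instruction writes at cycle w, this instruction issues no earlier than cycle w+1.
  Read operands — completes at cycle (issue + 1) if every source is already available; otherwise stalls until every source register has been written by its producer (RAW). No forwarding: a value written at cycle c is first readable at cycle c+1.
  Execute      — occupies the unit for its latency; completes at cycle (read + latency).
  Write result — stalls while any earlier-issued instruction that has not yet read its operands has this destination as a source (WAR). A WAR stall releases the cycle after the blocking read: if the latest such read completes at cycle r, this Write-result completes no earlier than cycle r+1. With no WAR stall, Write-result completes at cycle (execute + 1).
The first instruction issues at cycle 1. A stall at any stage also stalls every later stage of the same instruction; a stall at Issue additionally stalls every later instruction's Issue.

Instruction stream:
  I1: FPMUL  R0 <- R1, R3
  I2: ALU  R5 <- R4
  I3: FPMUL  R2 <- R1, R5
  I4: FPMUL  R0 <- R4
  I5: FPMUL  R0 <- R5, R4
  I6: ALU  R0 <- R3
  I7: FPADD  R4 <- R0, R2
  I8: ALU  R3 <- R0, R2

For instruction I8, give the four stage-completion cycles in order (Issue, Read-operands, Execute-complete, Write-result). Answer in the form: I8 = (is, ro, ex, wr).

t=1  I1 dispatched to FPMUL
t=2  I1 operands ready | I2 dispatched to ALU
t=3  I2 operands ready
t=4  I2 complete
t=5  R5←I2
t=7  I1 complete
t=8  R0←I1
t=9  I3 dispatched to FPMUL
t=10  I3 operands ready
t=15  I3 complete
t=16  R2←I3
t=17  I4 dispatched to FPMUL
t=18  I4 operands ready
t=23  I4 complete
t=24  R0←I4
t=25  I5 dispatched to FPMUL
t=26  I5 operands ready
t=31  I5 complete
t=32  R0←I5
t=33  I6 dispatched to ALU
t=34  I6 operands ready | I7 dispatched to FPADD
t=35  I6 complete
t=36  R0←I6
t=37  I7 operands ready | I8 dispatched to ALU
t=38  I8 operands ready
t=39  I8 complete
t=40  I7 complete | R3←I8
t=41  R4←I7

I8 = (37, 38, 39, 40)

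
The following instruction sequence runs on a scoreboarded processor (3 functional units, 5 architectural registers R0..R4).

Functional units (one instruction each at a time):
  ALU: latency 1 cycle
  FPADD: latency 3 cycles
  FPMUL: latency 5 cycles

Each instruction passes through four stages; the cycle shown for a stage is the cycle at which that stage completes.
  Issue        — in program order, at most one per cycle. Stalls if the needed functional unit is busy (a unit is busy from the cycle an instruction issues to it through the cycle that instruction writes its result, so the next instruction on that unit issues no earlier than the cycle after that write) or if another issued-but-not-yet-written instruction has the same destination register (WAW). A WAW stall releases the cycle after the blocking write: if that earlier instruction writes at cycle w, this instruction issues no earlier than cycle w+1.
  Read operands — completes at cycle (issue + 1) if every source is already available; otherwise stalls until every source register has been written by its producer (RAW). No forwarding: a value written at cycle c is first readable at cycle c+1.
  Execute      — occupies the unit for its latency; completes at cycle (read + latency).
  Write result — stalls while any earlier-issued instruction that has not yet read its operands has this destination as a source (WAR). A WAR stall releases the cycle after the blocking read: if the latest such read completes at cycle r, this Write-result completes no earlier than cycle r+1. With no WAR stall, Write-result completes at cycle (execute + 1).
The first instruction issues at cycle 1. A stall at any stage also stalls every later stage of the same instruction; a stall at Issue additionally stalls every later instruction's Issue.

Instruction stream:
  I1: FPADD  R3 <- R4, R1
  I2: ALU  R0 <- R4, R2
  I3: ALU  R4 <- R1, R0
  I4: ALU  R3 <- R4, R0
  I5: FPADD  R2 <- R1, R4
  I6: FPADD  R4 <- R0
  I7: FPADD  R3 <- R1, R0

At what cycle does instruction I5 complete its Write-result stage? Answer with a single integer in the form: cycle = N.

[1] issue I1 (FPADD)
[2] I1 read-ops; issue I2 (ALU)
[3] I2 read-ops
[4] I2 finished on ALU
[5] I1 finished on FPADD; I2→R0
[6] I1→R3; issue I3 (ALU)
[7] I3 read-ops
[8] I3 finished on ALU
[9] I3→R4
[10] issue I4 (ALU)
[11] I4 read-ops; issue I5 (FPADD)
[12] I4 finished on ALU; I5 read-ops
[13] I4→R3
[15] I5 finished on FPADD
[16] I5→R2
[17] issue I6 (FPADD)
[18] I6 read-ops
[21] I6 finished on FPADD
[22] I6→R4
[23] issue I7 (FPADD)
[24] I7 read-ops
[27] I7 finished on FPADD
[28] I7→R3

cycle = 16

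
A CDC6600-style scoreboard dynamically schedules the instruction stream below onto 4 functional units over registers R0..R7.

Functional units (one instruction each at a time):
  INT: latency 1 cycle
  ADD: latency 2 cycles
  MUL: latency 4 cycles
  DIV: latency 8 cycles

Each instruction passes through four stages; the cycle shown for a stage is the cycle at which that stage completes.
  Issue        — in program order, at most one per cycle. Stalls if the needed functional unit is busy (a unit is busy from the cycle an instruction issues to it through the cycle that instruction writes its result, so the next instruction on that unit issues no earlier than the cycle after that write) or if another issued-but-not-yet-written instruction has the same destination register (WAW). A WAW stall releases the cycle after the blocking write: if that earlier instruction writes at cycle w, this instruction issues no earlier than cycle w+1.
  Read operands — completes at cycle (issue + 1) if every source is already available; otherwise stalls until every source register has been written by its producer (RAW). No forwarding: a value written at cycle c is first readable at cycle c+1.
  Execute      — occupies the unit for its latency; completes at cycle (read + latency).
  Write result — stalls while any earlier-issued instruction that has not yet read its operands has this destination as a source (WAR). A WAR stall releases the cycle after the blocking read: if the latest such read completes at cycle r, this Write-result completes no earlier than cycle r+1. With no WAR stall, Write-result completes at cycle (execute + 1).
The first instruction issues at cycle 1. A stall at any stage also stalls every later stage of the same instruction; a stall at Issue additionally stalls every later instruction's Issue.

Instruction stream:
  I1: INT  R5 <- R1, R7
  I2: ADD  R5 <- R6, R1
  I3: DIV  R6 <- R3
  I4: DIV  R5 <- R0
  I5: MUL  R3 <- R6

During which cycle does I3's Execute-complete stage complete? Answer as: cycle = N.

cycle = 15

cycle 1: I1→INT
cycle 2: I1 RO
cycle 3: I1 EX
cycle 4: I1 WR R5
cycle 5: I2→ADD
cycle 6: I2 RO; I3→DIV
cycle 7: I3 RO
cycle 8: I2 EX
cycle 9: I2 WR R5
cycle 15: I3 EX
cycle 16: I3 WR R6
cycle 17: I4→DIV
cycle 18: I4 RO; I5→MUL
cycle 19: I5 RO
cycle 23: I5 EX
cycle 24: I5 WR R3
cycle 26: I4 EX
cycle 27: I4 WR R5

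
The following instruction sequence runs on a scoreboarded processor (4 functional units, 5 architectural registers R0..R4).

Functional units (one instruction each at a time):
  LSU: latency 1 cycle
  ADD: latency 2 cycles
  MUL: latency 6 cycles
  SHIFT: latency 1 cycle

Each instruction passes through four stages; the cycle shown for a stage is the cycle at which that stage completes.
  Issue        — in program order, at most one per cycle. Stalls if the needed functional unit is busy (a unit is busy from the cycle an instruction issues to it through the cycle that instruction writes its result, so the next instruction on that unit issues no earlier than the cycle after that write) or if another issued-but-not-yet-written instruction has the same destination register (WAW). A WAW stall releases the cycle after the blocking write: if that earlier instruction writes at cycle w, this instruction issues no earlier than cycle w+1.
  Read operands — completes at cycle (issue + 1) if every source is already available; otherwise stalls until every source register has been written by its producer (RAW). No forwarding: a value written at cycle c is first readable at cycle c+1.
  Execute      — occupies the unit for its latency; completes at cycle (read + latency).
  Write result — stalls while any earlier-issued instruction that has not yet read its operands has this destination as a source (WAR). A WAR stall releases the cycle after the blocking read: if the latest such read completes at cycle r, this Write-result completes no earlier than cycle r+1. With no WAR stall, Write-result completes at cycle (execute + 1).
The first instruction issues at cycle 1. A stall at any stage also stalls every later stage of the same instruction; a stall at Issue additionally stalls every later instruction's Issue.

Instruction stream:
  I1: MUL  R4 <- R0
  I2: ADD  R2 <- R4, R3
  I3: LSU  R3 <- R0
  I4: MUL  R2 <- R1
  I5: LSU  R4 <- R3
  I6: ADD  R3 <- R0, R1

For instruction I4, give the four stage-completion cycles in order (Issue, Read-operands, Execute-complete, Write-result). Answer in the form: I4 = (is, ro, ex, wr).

I1: IS=1 RO=2 EX=8 WR=9
I2: IS=2 RO=10 EX=12 WR=13  [RAW R4: wait I1 write@9]
I3: IS=3 RO=4 EX=5 WR=11  [WAR R3: wait I2 read@10]
I4: IS=14 RO=15 EX=21 WR=22  [WAW R2: wait I2 write@13]
I5: IS=15 RO=16 EX=17 WR=18
I6: IS=16 RO=17 EX=19 WR=20

I4 = (14, 15, 21, 22)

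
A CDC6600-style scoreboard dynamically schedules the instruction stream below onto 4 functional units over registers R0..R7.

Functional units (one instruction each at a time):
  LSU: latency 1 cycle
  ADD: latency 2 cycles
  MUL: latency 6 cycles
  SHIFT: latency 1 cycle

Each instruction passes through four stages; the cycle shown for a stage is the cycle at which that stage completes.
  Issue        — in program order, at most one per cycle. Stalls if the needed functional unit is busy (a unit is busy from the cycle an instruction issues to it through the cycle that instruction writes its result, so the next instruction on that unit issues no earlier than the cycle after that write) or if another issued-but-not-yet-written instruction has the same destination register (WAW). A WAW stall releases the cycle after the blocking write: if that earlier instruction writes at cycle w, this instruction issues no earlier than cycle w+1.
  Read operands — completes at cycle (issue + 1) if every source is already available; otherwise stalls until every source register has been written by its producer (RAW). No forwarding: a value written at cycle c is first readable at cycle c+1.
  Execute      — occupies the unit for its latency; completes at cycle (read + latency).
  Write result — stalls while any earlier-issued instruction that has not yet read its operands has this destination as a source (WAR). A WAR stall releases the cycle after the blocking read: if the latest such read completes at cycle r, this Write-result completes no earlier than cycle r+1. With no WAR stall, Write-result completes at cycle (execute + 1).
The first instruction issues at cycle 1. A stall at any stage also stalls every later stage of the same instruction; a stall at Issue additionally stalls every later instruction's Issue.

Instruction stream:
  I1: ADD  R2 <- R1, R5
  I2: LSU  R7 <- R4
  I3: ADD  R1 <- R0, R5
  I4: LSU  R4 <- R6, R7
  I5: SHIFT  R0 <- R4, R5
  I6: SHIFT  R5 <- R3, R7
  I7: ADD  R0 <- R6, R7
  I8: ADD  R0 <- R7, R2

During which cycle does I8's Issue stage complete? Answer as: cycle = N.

I1: IS=1 RO=2 EX=4 WR=5
I2: IS=2 RO=3 EX=4 WR=5
I3: IS=6 RO=7 EX=9 WR=10  [struct: ADD busy until I1 writes@5]
I4: IS=7 RO=8 EX=9 WR=10
I5: IS=8 RO=11 EX=12 WR=13  [RAW R4: wait I4 write@10]
I6: IS=14 RO=15 EX=16 WR=17  [struct: SHIFT busy until I5 writes@13]
I7: IS=15 RO=16 EX=18 WR=19
I8: IS=20 RO=21 EX=23 WR=24  [struct: ADD busy until I7 writes@19]

cycle = 20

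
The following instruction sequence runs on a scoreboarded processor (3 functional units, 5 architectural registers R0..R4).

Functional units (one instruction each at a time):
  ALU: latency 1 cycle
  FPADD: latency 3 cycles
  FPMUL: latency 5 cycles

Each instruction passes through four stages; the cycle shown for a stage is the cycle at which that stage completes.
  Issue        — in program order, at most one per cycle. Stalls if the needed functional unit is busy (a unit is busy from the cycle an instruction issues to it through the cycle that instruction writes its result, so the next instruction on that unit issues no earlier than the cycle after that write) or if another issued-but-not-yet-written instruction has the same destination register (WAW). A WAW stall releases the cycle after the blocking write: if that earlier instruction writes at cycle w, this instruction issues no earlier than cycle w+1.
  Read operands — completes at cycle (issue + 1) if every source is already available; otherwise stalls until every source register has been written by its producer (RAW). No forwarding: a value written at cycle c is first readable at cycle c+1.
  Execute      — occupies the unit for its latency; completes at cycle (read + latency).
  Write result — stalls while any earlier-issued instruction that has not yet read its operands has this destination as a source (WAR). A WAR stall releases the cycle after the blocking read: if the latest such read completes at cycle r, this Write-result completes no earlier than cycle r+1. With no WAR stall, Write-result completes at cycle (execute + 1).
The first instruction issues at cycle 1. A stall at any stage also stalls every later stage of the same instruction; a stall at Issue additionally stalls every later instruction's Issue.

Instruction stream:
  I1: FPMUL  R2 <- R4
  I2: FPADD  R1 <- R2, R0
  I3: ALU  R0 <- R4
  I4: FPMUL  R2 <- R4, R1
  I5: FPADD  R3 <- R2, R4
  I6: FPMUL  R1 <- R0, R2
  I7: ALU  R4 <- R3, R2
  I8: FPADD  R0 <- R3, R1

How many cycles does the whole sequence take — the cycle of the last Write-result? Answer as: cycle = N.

[1] I1 issues→FPMUL
[2] I1 reads, I2 issues→FPADD
[3] I3 issues→ALU
[4] I3 reads
[5] I3 exec-done
[7] I1 exec-done
[8] I1 writes R2
[9] I2 reads, I4 issues→FPMUL
[10] I3 writes R0
[12] I2 exec-done
[13] I2 writes R1
[14] I4 reads, I5 issues→FPADD
[19] I4 exec-done
[20] I4 writes R2
[21] I5 reads, I6 issues→FPMUL
[22] I6 reads, I7 issues→ALU
[24] I5 exec-done
[25] I5 writes R3
[26] I7 reads, I8 issues→FPADD
[27] I6 exec-done, I7 exec-done
[28] I6 writes R1, I7 writes R4
[29] I8 reads
[32] I8 exec-done
[33] I8 writes R0

cycle = 33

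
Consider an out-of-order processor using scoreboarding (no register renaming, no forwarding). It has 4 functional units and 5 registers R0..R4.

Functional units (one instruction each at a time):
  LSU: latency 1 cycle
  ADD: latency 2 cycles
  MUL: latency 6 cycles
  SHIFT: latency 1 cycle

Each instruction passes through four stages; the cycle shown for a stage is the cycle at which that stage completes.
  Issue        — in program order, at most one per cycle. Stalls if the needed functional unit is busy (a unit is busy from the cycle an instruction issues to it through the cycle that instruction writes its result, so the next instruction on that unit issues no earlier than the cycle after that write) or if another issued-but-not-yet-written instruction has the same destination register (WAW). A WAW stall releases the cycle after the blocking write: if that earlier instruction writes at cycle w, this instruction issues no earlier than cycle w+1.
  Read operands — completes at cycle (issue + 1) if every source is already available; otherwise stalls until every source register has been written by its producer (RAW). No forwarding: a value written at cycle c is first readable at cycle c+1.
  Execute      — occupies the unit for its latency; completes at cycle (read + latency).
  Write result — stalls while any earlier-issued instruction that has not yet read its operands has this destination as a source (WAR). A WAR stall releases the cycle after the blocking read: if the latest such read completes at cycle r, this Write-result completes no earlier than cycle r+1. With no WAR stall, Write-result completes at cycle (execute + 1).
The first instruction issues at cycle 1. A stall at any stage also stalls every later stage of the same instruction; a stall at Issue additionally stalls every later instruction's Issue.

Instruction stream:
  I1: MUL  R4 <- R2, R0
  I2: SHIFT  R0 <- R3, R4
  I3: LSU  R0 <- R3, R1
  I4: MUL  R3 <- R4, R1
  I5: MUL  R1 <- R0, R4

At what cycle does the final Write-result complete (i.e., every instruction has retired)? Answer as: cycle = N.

I1: IS=1 RO=2 EX=8 WR=9
I2: IS=2 RO=10 EX=11 WR=12  [RAW R4: wait I1 write@9]
I3: IS=13 RO=14 EX=15 WR=16  [WAW R0: wait I2 write@12]
I4: IS=14 RO=15 EX=21 WR=22
I5: IS=23 RO=24 EX=30 WR=31  [struct: MUL busy until I4 writes@22]

cycle = 31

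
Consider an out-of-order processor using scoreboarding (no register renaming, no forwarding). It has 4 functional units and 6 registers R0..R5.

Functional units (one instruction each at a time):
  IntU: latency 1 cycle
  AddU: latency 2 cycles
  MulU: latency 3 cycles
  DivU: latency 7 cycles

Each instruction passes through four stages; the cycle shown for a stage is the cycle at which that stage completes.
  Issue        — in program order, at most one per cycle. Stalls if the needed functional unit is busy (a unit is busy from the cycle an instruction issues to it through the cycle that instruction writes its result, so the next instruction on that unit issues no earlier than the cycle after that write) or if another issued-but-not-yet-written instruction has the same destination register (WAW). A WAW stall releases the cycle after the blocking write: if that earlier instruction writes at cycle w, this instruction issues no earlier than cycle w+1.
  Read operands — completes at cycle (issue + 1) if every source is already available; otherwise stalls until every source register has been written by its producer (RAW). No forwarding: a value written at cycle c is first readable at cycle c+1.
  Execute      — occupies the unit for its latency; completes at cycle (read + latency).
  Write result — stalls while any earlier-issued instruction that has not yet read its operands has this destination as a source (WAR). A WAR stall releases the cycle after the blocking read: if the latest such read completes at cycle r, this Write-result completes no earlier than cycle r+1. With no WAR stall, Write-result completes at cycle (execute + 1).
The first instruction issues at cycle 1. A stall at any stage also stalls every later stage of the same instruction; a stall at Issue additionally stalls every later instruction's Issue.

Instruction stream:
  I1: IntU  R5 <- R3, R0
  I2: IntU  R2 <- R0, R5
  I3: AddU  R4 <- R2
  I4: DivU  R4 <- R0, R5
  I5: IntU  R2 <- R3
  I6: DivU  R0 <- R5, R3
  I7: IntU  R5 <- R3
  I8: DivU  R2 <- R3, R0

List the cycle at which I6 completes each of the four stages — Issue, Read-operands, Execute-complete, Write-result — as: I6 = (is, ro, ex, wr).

I6 = (23, 24, 31, 32)

I1  is:1  ro:2  ex:3  wr:4
I2  is:5  ro:6  ex:7  wr:8  — struct: IntU busy until I1 writes@4
I3  is:6  ro:9  ex:11  wr:12  — RAW R2: wait I2 write@8
I4  is:13  ro:14  ex:21  wr:22  — WAW R4: wait I3 write@12
I5  is:14  ro:15  ex:16  wr:17
I6  is:23  ro:24  ex:31  wr:32  — struct: DivU busy until I4 writes@22
I7  is:24  ro:25  ex:26  wr:27
I8  is:33  ro:34  ex:41  wr:42  — struct: DivU busy until I6 writes@32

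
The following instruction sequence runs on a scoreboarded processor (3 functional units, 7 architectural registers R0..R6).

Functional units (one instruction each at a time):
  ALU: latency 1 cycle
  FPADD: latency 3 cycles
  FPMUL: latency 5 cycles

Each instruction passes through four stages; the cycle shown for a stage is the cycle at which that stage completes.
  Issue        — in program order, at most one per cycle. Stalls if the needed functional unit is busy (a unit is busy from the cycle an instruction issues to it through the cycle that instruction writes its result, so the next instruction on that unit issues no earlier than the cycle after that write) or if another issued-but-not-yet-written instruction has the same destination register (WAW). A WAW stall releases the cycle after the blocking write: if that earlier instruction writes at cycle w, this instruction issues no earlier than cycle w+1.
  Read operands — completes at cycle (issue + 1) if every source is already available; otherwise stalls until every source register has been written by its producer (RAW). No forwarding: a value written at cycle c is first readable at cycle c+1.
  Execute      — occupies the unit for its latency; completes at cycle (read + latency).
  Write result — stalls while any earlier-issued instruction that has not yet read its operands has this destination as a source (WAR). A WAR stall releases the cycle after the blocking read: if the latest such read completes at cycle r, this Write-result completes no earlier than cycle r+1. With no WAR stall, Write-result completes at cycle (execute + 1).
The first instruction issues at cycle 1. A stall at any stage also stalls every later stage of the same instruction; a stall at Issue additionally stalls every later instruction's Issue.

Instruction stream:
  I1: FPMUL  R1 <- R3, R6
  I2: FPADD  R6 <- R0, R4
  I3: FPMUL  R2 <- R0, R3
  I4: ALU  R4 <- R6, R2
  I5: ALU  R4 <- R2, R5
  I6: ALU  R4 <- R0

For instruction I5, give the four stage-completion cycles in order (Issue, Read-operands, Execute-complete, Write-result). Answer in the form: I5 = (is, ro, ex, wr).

I5 = (20, 21, 22, 23)

  I1 | 1 | 2 | 7 | 8
  I2 | 2 | 3 | 6 | 7
  I3 | 9 | 10 | 15 | 16   struct: FPMUL busy until I1 writes@8
  I4 | 10 | 17 | 18 | 19   RAW R2: wait I3 write@16
  I5 | 20 | 21 | 22 | 23   struct: ALU busy until I4 writes@19
  I6 | 24 | 25 | 26 | 27   struct: ALU busy until I5 writes@23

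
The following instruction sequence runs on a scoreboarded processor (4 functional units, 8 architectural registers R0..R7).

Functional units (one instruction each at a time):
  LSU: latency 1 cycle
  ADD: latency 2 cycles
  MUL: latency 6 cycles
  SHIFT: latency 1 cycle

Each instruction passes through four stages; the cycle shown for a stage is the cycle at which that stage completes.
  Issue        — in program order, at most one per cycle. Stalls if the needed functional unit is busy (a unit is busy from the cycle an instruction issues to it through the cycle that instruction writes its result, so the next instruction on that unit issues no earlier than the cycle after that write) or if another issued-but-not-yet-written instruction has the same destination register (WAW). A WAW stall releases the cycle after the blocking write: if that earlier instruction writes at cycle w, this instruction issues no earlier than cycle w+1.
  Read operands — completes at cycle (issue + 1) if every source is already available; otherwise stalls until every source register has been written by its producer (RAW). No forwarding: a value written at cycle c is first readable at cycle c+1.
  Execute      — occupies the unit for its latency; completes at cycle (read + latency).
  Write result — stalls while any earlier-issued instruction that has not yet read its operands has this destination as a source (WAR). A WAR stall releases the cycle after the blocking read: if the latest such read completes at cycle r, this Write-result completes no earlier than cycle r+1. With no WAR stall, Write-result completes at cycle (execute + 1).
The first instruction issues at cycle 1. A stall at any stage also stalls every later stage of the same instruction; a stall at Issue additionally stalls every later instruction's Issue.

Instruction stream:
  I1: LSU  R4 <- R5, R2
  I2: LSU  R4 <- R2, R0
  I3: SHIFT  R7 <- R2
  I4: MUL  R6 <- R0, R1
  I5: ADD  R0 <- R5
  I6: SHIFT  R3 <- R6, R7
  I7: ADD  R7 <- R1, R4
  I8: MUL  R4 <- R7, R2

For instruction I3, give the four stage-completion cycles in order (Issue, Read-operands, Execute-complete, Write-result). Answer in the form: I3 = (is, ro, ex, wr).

I1  is:1  ro:2  ex:3  wr:4
I2  is:5  ro:6  ex:7  wr:8  — struct: LSU busy until I1 writes@4
I3  is:6  ro:7  ex:8  wr:9
I4  is:7  ro:8  ex:14  wr:15
I5  is:8  ro:9  ex:11  wr:12
I6  is:10  ro:16  ex:17  wr:18  — struct: SHIFT busy until I3 writes@9, RAW R6: wait I4 write@15
I7  is:13  ro:14  ex:16  wr:17  — struct: ADD busy until I5 writes@12
I8  is:16  ro:18  ex:24  wr:25  — struct: MUL busy until I4 writes@15, RAW R7: wait I7 write@17

I3 = (6, 7, 8, 9)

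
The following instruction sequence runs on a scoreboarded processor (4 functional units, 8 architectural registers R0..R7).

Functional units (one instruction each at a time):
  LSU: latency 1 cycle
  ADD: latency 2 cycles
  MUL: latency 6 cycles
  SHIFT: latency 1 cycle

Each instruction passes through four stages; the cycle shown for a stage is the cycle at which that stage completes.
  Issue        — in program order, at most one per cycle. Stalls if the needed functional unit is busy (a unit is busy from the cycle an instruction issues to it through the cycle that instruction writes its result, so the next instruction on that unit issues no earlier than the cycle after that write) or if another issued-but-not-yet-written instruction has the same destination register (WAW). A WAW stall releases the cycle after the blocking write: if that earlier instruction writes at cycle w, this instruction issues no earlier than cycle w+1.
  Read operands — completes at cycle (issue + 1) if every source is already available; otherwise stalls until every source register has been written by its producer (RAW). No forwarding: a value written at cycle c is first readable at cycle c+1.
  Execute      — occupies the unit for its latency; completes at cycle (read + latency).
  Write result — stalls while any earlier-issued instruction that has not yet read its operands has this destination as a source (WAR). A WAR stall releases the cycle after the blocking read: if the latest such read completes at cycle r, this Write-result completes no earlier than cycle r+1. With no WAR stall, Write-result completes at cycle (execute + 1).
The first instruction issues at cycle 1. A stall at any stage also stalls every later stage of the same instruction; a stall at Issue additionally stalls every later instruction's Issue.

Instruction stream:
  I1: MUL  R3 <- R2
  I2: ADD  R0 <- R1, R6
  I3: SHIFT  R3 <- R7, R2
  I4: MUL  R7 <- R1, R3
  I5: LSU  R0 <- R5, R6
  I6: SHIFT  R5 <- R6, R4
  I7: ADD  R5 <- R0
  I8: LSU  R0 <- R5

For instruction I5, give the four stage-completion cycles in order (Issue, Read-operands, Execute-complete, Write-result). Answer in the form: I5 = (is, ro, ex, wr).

I1  is:1  ro:2  ex:8  wr:9
I2  is:2  ro:3  ex:5  wr:6
I3  is:10  ro:11  ex:12  wr:13  — WAW R3: wait I1 write@9
I4  is:11  ro:14  ex:20  wr:21  — RAW R3: wait I3 write@13
I5  is:12  ro:13  ex:14  wr:15
I6  is:14  ro:15  ex:16  wr:17  — struct: SHIFT busy until I3 writes@13
I7  is:18  ro:19  ex:21  wr:22  — WAW R5: wait I6 write@17
I8  is:19  ro:23  ex:24  wr:25  — RAW R5: wait I7 write@22

I5 = (12, 13, 14, 15)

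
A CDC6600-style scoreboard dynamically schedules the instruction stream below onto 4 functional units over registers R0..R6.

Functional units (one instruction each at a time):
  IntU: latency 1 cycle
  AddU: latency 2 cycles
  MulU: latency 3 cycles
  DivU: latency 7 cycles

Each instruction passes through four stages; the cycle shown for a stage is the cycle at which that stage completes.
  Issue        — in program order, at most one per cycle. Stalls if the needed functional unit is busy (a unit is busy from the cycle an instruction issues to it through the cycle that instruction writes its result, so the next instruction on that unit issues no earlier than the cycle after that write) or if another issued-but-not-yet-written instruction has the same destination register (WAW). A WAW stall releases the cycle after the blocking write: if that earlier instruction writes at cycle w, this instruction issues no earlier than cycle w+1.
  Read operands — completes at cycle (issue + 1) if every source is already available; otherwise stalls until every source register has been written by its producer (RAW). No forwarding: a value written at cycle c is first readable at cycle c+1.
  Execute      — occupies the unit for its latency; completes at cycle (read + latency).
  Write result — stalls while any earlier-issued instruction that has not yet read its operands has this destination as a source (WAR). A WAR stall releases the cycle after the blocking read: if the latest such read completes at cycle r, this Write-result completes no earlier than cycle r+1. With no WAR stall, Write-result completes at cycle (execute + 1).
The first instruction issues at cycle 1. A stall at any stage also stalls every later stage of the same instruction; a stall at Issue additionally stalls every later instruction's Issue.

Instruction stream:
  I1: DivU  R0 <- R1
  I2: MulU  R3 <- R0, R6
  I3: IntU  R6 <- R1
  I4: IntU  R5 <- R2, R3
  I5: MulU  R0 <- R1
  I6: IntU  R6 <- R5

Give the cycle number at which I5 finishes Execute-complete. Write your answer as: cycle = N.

1) issue 1, read 2, done 9, write 10
2) issue 2, read 11, done 14, write 15  <RAW R0: wait I1 write@10>
3) issue 3, read 4, done 5, write 12  <WAR R6: wait I2 read@11>
4) issue 13, read 16, done 17, write 18  <struct: IntU busy until I3 writes@12 / RAW R3: wait I2 write@15>
5) issue 16, read 17, done 20, write 21  <struct: MulU busy until I2 writes@15>
6) issue 19, read 20, done 21, write 22  <struct: IntU busy until I4 writes@18>

cycle = 20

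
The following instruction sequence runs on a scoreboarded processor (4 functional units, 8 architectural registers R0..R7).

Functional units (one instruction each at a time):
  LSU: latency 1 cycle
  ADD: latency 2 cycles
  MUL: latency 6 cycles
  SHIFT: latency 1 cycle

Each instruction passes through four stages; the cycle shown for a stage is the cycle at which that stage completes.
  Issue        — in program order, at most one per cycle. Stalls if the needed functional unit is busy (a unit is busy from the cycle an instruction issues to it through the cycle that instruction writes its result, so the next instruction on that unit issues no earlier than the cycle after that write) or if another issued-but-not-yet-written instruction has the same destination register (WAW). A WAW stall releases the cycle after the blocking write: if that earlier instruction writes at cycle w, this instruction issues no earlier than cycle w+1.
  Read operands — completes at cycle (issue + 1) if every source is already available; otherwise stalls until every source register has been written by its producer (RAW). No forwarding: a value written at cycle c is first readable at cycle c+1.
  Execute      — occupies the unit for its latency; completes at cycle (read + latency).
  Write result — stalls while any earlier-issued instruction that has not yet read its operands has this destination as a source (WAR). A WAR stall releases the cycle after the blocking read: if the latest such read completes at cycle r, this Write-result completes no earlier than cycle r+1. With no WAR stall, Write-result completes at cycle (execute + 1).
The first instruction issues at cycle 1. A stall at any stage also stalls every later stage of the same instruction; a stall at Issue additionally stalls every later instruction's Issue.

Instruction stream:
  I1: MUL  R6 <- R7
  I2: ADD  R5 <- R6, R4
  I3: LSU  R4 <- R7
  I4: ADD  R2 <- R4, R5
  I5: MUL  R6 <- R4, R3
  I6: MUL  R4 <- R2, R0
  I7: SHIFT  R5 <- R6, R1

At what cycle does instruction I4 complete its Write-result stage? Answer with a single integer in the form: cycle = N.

t=1  I1 issues→MUL
t=2  I1 reads | I2 issues→ADD
t=3  I3 issues→LSU
t=4  I3 reads
t=5  I3 exec-done
t=8  I1 exec-done
t=9  I1 writes R6
t=10  I2 reads
t=11  I3 writes R4
t=12  I2 exec-done
t=13  I2 writes R5
t=14  I4 issues→ADD
t=15  I4 reads | I5 issues→MUL
t=16  I5 reads
t=17  I4 exec-done
t=18  I4 writes R2
t=22  I5 exec-done
t=23  I5 writes R6
t=24  I6 issues→MUL
t=25  I6 reads | I7 issues→SHIFT
t=26  I7 reads
t=27  I7 exec-done
t=28  I7 writes R5
t=31  I6 exec-done
t=32  I6 writes R4

cycle = 18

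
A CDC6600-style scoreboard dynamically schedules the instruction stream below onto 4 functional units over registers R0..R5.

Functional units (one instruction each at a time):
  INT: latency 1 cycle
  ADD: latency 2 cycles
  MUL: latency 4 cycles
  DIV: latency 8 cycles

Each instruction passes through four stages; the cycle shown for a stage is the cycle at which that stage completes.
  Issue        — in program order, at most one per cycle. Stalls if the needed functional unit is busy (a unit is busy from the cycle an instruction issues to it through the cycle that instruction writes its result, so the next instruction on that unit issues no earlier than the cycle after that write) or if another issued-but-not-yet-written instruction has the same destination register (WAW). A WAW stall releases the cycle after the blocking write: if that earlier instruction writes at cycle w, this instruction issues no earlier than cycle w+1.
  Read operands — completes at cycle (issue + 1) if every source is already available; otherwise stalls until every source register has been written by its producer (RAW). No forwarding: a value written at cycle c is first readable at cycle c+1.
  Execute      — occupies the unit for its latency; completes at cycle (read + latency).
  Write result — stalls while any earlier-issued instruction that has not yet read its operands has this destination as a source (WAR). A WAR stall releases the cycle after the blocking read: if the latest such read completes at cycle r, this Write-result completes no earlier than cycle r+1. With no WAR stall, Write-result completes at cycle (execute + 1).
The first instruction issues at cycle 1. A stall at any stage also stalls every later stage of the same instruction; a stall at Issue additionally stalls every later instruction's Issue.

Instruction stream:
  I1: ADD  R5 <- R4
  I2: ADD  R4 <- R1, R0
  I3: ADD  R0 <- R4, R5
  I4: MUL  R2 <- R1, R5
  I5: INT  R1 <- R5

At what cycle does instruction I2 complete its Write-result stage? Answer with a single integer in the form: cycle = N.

cycle = 10

cycle 1: I1 issues→ADD
cycle 2: I1 reads
cycle 4: I1 exec-done
cycle 5: I1 writes R5
cycle 6: I2 issues→ADD
cycle 7: I2 reads
cycle 9: I2 exec-done
cycle 10: I2 writes R4
cycle 11: I3 issues→ADD
cycle 12: I3 reads | I4 issues→MUL
cycle 13: I4 reads | I5 issues→INT
cycle 14: I3 exec-done | I5 reads
cycle 15: I3 writes R0 | I5 exec-done
cycle 16: I5 writes R1
cycle 17: I4 exec-done
cycle 18: I4 writes R2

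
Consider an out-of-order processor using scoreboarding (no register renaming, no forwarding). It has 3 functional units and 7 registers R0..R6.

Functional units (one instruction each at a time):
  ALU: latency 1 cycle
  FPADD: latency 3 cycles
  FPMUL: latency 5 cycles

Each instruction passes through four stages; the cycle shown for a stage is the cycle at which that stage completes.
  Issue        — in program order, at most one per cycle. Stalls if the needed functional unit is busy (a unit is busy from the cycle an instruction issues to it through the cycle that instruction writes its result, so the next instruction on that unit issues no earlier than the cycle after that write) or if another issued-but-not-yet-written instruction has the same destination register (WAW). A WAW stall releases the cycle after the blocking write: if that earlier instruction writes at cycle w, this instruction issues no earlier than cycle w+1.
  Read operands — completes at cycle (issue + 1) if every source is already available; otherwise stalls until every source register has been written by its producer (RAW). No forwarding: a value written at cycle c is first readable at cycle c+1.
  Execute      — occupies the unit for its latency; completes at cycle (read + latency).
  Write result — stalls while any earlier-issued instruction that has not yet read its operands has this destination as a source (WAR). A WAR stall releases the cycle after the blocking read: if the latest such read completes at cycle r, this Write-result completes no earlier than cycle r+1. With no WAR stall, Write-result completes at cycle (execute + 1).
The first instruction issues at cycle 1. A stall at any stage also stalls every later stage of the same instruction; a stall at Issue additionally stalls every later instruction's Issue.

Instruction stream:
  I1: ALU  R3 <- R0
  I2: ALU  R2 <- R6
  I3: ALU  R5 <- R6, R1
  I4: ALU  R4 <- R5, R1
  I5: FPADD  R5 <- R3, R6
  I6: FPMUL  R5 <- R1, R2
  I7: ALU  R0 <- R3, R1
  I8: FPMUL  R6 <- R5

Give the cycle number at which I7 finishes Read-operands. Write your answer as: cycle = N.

cycle = 22

[1] I1→ALU
[2] I1 RO
[3] I1 EX
[4] I1 WR R3
[5] I2→ALU
[6] I2 RO
[7] I2 EX
[8] I2 WR R2
[9] I3→ALU
[10] I3 RO
[11] I3 EX
[12] I3 WR R5
[13] I4→ALU
[14] I4 RO · I5→FPADD
[15] I4 EX · I5 RO
[16] I4 WR R4
[18] I5 EX
[19] I5 WR R5
[20] I6→FPMUL
[21] I6 RO · I7→ALU
[22] I7 RO
[23] I7 EX
[24] I7 WR R0
[26] I6 EX
[27] I6 WR R5
[28] I8→FPMUL
[29] I8 RO
[34] I8 EX
[35] I8 WR R6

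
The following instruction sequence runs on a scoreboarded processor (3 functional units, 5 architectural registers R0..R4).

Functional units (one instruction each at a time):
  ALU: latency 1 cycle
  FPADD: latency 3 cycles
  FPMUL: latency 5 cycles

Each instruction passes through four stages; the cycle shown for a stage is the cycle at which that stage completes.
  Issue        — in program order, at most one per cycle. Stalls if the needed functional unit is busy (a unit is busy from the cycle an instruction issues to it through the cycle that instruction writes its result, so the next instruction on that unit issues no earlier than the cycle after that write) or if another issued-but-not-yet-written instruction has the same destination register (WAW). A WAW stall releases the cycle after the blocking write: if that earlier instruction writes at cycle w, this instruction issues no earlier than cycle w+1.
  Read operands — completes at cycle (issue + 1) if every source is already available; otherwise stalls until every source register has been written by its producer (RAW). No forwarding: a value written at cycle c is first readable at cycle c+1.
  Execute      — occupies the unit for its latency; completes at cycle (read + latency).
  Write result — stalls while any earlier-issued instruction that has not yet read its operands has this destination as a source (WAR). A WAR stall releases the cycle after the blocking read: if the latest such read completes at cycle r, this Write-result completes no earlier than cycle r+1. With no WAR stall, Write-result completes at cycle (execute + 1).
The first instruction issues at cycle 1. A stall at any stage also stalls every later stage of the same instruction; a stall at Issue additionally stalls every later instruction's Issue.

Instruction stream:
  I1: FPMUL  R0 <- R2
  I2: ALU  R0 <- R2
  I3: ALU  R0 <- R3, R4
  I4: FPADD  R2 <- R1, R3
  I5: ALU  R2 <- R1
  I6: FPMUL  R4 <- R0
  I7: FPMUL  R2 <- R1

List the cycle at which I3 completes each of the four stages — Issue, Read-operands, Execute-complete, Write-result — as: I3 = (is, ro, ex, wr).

1) issue 1, read 2, done 7, write 8
2) issue 9, read 10, done 11, write 12  <WAW R0: wait I1 write@8>
3) issue 13, read 14, done 15, write 16  <struct: ALU busy until I2 writes@12>
4) issue 14, read 15, done 18, write 19
5) issue 20, read 21, done 22, write 23  <WAW R2: wait I4 write@19>
6) issue 21, read 22, done 27, write 28
7) issue 29, read 30, done 35, write 36  <struct: FPMUL busy until I6 writes@28>

I3 = (13, 14, 15, 16)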